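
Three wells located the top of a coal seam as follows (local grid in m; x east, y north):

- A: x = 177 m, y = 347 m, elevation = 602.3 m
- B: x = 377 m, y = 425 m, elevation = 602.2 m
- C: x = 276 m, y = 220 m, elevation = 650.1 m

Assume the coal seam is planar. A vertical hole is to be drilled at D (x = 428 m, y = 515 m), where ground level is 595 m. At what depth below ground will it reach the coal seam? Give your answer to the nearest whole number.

Two edge vectors: A→B = (200, 78, -0.1), A→C = (99, -127, 47.8).
Normal n = (A→B) × (A→C) = (3715.7, -9569.9, -33122).
So ∂z/∂x = −n_x/n_z = 0.11218 and ∂z/∂y = −n_y/n_z = −0.28893.
Intercept c from A: 602.3 − 19.86 + 100.26 = 682.70.
At (428, 515): z_contact = 48.0 − 148.8 + 682.70 = 581.9 m.
Depth below ground = 595 − 581.9 = 13 m.

13 m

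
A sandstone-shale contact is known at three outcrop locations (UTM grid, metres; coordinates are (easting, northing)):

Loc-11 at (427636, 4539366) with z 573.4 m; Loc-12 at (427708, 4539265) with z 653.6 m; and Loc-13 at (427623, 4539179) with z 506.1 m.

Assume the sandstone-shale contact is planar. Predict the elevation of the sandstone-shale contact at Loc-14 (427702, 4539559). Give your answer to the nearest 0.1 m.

Let the plane be z = a·E + b·N + c.
Loc-12−Loc-11: 72a − 101b = 80.2;  Loc-13−Loc-11: −13a − 187b = −67.3.
Solving gives a = 1.474906950, b = 0.257359410.
Then c = 573.4 − a·427636 − b·4539366 = −1798398.46.
At (427702, 4539559): z = 630820.7 + 1168298.2 − 1798398.46 = 720.4 m.

720.4 m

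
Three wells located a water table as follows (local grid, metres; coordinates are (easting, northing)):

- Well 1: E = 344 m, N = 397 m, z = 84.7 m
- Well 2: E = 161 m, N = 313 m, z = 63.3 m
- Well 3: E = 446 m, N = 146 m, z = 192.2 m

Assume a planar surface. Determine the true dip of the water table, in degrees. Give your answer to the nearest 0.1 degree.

Let the plane be z = a·E + b·N + c.
Well 2−Well 1: −183a − 84b = −21.4;  Well 3−Well 1: 102a − 251b = 107.5.
Solving gives a = 0.26424, b = −0.32091.
Gradient magnitude |∇z| = √(a² + b²) = √(0.06982 + 0.10298) = 0.41570.
True dip = arctan(0.41570) = 22.6°, dipping toward NW (azimuth ≈ 321°).

22.6°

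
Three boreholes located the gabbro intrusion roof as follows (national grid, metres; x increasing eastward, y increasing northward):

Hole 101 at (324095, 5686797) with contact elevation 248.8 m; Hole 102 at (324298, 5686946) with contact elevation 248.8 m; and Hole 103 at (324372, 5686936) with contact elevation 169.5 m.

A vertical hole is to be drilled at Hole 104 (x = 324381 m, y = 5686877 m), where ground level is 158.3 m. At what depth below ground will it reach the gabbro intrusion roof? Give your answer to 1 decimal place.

Two edge vectors: Hole 101→Hole 102 = (203, 149, 0), Hole 101→Hole 103 = (277, 139, -79.3).
Normal n = (Hole 101→Hole 102) × (Hole 101→Hole 103) = (-11815.7, 16097.9, -13056).
So ∂z/∂x = −n_x/n_z = −0.905001532 and ∂z/∂y = −n_y/n_z = 1.232988664.
Intercept c from Hole 101: 248.8 + 293306.47 − 7011756.24 = −6718200.97.
At (324381, 5686877): z_contact = −293565.30 + 7011854.88 − 6718200.97 = 88.61 m.
Depth below ground = 158.3 − 88.61 = 69.7 m.

69.7 m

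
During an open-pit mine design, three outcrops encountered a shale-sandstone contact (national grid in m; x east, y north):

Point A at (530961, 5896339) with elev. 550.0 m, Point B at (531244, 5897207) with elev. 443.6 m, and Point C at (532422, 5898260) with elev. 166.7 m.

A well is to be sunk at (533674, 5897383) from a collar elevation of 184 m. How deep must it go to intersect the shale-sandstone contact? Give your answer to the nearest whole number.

Two edge vectors: Point A→Point B = (283, 868, -106.4), Point A→Point C = (1461, 1921, -383.3).
Normal n = (Point A→Point B) × (Point A→Point C) = (-128310, -46976.5, -724505).
So ∂z/∂x = −n_x/n_z = −0.17710023 and ∂z/∂y = −n_y/n_z = −0.06483944.
Intercept c from Point A: 550 + 94033.31 + 382315.33 = 476898.64.
At (533674, 5897383): z_contact = −94513.8 − 382383.0 + 476898.64 = 1.8 m.
Depth below ground = 184 − 1.8 = 182 m.

182 m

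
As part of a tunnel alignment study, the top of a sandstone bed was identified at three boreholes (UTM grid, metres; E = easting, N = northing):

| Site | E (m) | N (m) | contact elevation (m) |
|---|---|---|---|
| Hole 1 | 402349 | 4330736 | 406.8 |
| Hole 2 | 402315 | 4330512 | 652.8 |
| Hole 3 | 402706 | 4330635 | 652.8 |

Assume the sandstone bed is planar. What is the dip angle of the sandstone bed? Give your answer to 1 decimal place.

50.4°

Let the plane be z = a·E + b·N + c.
Hole 2−Hole 1: −34a − 224b = 246;  Hole 3−Hole 1: 357a − 101b = 246.
Solving gives a = 0.36280, b = −1.15328.
Gradient magnitude |∇z| = √(a² + b²) = √(0.13162 + 1.33006) = 1.20900.
True dip = arctan(1.20900) = 50.4°, dipping toward NNW (azimuth ≈ 343°).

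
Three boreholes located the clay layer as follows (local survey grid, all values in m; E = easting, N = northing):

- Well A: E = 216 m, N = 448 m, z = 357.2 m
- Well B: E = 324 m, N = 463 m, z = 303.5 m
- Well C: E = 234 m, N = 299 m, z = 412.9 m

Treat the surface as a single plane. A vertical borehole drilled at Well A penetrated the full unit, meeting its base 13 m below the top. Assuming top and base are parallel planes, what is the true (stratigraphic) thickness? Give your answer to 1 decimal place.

11.1 m

Let the plane be z = a·E + b·N + c.
Well B−Well A: 108a + 15b = −53.7;  Well C−Well A: 18a − 149b = 55.7.
Solving gives a = −0.43795, b = −0.42673.
|∇z| = √(a²+b²) = 0.61148, so dip δ = arctan(0.61148) = 31.44°.
True thickness = vertical thickness × cos δ = 13 × cos 31.44° = 11.1 m.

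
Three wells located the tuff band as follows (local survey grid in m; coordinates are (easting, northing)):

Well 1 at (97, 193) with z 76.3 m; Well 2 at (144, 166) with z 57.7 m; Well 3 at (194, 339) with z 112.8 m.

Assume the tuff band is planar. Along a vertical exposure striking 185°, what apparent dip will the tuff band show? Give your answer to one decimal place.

19.5°

Let the plane be z = a·E + b·N + c.
Well 2−Well 1: 47a − 27b = −18.6;  Well 3−Well 1: 97a + 146b = 36.5.
Solving gives a = −0.18248, b = 0.37124.
Unit vector along 185° is (sin 185°, cos 185°) = (-0.0872, -0.9962).
Slope in that direction = a·(-0.0872) + b·(-0.9962) = −0.35392.
Apparent dip = arctan|0.35392| = 19.5° (true dip is 22.5°, so apparent ≤ true as expected).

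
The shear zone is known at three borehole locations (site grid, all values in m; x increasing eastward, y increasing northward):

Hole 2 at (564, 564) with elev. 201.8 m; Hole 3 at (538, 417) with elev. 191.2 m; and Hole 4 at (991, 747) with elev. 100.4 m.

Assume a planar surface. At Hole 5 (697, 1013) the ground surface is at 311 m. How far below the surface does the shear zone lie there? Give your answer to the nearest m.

Let the plane be z = a·x + b·y + c.
Hole 3−Hole 2: −26a − 147b = −10.6;  Hole 4−Hole 2: 427a + 183b = −101.4.
Solving gives a = −0.29039, b = 0.12347.
Then c = 201.8 − a·564 − b·564 = 295.94.
At (697, 1013): z_contact = −202.4 + 125.1 + 295.94 = 218.6 m.
Depth below ground = 311 − 218.6 = 92 m.

92 m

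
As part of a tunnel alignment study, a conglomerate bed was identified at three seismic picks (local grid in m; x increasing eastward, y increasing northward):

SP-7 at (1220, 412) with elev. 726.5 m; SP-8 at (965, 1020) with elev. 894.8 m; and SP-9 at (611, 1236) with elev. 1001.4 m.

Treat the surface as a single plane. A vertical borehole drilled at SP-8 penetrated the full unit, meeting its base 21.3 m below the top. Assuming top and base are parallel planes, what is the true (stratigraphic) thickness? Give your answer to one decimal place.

20.6 m

Two edge vectors: SP-7→SP-8 = (-255, 608, 168.3), SP-7→SP-9 = (-609, 824, 274.9).
Normal n = (SP-7→SP-8) × (SP-7→SP-9) = (28460, -32395.2, 160152).
So ∂z/∂x = −n_x/n_z = −0.17771 and ∂z/∂y = −n_y/n_z = 0.20228.
|∇z| = √(a²+b²) = 0.26925, so dip δ = arctan(0.26925) = 15.07°.
True thickness = vertical thickness × cos δ = 21.3 × cos 15.07° = 20.6 m.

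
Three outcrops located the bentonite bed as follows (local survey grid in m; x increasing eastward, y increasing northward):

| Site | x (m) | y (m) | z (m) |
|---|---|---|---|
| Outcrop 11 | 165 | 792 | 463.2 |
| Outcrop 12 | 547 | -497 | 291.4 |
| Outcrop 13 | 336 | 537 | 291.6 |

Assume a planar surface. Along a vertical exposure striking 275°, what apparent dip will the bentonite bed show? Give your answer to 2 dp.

Two edge vectors: Outcrop 11→Outcrop 12 = (382, -1289, -171.8), Outcrop 11→Outcrop 13 = (171, -255, -171.6).
Normal n = (Outcrop 11→Outcrop 12) × (Outcrop 11→Outcrop 13) = (177383.4, 36173.4, 123009).
So ∂z/∂x = −n_x/n_z = −1.44204 and ∂z/∂y = −n_y/n_z = −0.29407.
Unit vector along 275° is (sin 275°, cos 275°) = (-0.9962, 0.0872).
Slope in that direction = a·(-0.9962) + b·(0.0872) = 1.41092.
Apparent dip = arctan|1.41092| = 54.67° (true dip is 55.8°, so apparent ≤ true as expected).

54.67°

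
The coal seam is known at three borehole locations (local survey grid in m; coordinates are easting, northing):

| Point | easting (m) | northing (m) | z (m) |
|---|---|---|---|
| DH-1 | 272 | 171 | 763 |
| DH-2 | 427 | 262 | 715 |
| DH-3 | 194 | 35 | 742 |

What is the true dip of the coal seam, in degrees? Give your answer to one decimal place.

38.1°

Let the plane be z = a·easting + b·northing + c.
DH-2−DH-1: 155a + 91b = −48;  DH-3−DH-1: −78a − 136b = −21.
Solving gives a = −0.60356, b = 0.50057.
Gradient magnitude |∇z| = √(a² + b²) = √(0.36429 + 0.25057) = 0.78413.
True dip = arctan(0.78413) = 38.1°, dipping toward SE (azimuth ≈ 130°).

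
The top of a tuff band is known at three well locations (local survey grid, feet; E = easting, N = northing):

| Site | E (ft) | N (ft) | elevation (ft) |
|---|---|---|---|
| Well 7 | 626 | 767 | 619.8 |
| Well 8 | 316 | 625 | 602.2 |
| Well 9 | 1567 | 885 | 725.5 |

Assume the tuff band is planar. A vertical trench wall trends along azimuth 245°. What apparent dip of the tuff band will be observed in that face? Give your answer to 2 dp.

2.87°

Two edge vectors: Well 7→Well 8 = (-310, -142, -17.6), Well 7→Well 9 = (941, 118, 105.7).
Normal n = (Well 7→Well 8) × (Well 7→Well 9) = (-12932.6, 16205.4, 97042).
So ∂z/∂E = −n_x/n_z = 0.13327 and ∂z/∂N = −n_y/n_z = −0.16699.
Unit vector along 245° is (sin 245°, cos 245°) = (-0.9063, -0.4226).
Slope in that direction = a·(-0.9063) + b·(-0.4226) = −0.05021.
Apparent dip = arctan|0.05021| = 2.87° (true dip is 12.1°, so apparent ≤ true as expected).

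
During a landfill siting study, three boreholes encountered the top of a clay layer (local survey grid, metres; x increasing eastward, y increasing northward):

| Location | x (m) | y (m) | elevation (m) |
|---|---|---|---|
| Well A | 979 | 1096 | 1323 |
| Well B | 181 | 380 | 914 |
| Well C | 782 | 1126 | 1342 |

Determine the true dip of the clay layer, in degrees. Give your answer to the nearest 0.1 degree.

30.1°

Two edge vectors: Well A→Well B = (-798, -716, -409), Well A→Well C = (-197, 30, 19).
Normal n = (Well A→Well B) × (Well A→Well C) = (-1334, 95735, -164992).
So ∂z/∂x = −n_x/n_z = −0.00809 and ∂z/∂y = −n_y/n_z = 0.58024.
Gradient magnitude |∇z| = √(a² + b²) = √(0.00007 + 0.33668) = 0.58030.
True dip = arctan(0.58030) = 30.1°, dipping toward S (azimuth ≈ 179°).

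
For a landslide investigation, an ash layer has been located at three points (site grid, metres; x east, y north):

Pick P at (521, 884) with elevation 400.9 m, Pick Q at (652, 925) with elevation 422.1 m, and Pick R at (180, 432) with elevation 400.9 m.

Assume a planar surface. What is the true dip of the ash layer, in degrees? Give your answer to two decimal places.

Let the plane be z = a·x + b·y + c.
Pick Q−Pick P: 131a + 41b = 21.2;  Pick R−Pick P: −341a − 452b = 0.
Solving gives a = 0.21185, b = −0.15983.
Gradient magnitude |∇z| = √(a² + b²) = √(0.04488 + 0.02555) = 0.26538.
True dip = arctan(0.26538) = 14.86°, dipping toward NW (azimuth ≈ 307°).

14.86°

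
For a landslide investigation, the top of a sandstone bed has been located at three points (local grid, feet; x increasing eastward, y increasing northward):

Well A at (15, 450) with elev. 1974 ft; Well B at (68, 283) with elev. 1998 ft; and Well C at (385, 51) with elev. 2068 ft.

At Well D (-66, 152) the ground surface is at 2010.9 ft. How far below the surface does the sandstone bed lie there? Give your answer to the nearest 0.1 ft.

20.5 ft

Two edge vectors: Well A→Well B = (53, -167, 24), Well A→Well C = (370, -399, 94).
Normal n = (Well A→Well B) × (Well A→Well C) = (-6122, 3898, 40643).
So ∂z/∂x = −n_x/n_z = 0.15063 and ∂z/∂y = −n_y/n_z = −0.09591.
Intercept c from Well A: 1974 − 2.26 + 43.16 = 2014.90.
At (-66, 152): z_contact = −9.94 − 14.58 + 2014.90 = 1990.38 ft.
Depth below ground = 2010.9 − 1990.38 = 20.5 ft.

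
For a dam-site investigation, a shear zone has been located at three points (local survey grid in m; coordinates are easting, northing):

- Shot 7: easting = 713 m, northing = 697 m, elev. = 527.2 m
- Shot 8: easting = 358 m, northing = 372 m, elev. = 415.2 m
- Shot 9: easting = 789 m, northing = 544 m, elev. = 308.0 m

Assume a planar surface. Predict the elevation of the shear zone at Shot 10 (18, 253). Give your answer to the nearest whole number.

Two edge vectors: Shot 7→Shot 8 = (-355, -325, -112), Shot 7→Shot 9 = (76, -153, -219.2).
Normal n = (Shot 7→Shot 8) × (Shot 7→Shot 9) = (54104, -86328, 79015).
So ∂z/∂easting = −n_x/n_z = −0.68473 and ∂z/∂northing = −n_y/n_z = 1.09255.
Intercept c from Shot 7: 527.2 + 488.21 − 761.51 = 253.90.
At (18, 253): z = −12.3 + 276.4 + 253.90 = 518.0 m.

518 m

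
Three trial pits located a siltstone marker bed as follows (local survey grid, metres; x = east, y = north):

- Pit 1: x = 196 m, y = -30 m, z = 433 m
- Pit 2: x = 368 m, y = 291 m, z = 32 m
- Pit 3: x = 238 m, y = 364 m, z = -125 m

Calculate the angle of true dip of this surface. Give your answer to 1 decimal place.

56.5°

Two edge vectors: Pit 1→Pit 2 = (172, 321, -401), Pit 1→Pit 3 = (42, 394, -558).
Normal n = (Pit 1→Pit 2) × (Pit 1→Pit 3) = (-21124, 79134, 54286).
So ∂z/∂x = −n_x/n_z = 0.38912 and ∂z/∂y = −n_y/n_z = −1.45772.
Gradient magnitude |∇z| = √(a² + b²) = √(0.15142 + 2.12496) = 1.50877.
True dip = arctan(1.50877) = 56.5°, dipping toward NNW (azimuth ≈ 345°).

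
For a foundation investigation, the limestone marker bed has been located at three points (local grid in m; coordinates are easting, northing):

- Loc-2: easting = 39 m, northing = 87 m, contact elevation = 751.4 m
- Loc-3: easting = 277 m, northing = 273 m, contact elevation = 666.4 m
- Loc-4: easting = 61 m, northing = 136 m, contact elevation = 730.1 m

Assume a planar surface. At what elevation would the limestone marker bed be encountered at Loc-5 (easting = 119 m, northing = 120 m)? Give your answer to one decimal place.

Two edge vectors: Loc-2→Loc-3 = (238, 186, -85), Loc-2→Loc-4 = (22, 49, -21.3).
Normal n = (Loc-2→Loc-3) × (Loc-2→Loc-4) = (203.2, 3199.4, 7570).
So ∂z/∂easting = −n_x/n_z = −0.02684 and ∂z/∂northing = −n_y/n_z = −0.42264.
Intercept c from Loc-2: 751.4 + 1.05 + 36.77 = 789.22.
At (119, 120): z = −3.2 − 50.7 + 789.22 = 735.3 m.

735.3 m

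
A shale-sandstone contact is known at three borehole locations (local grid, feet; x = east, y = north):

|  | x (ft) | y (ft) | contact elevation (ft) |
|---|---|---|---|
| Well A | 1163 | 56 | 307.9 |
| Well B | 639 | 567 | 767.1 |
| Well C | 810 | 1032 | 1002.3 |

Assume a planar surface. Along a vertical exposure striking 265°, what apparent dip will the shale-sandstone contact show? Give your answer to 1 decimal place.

Two edge vectors: Well A→Well B = (-524, 511, 459.2), Well A→Well C = (-353, 976, 694.4).
Normal n = (Well A→Well B) × (Well A→Well C) = (-93340.8, 201768, -331041).
So ∂z/∂x = −n_x/n_z = −0.28196 and ∂z/∂y = −n_y/n_z = 0.60950.
Unit vector along 265° is (sin 265°, cos 265°) = (-0.9962, -0.0872).
Slope in that direction = a·(-0.9962) + b·(-0.0872) = 0.22777.
Apparent dip = arctan|0.22777| = 12.8° (true dip is 33.9°, so apparent ≤ true as expected).

12.8°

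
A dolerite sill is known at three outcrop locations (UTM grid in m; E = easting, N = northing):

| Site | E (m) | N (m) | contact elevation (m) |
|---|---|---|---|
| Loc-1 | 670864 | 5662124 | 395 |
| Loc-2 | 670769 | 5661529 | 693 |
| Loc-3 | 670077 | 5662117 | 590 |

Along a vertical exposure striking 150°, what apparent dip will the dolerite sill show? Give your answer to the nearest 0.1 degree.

Let the plane be z = a·E + b·N + c.
Loc-2−Loc-1: −95a − 595b = 298;  Loc-3−Loc-1: −787a − 7b = 195.
Solving gives a = −0.24367, b = −0.46194.
Unit vector along 150° is (sin 150°, cos 150°) = (0.5000, -0.8660).
Slope in that direction = a·(0.5000) + b·(-0.8660) = 0.27821.
Apparent dip = arctan|0.27821| = 15.5° (true dip is 27.6°, so apparent ≤ true as expected).

15.5°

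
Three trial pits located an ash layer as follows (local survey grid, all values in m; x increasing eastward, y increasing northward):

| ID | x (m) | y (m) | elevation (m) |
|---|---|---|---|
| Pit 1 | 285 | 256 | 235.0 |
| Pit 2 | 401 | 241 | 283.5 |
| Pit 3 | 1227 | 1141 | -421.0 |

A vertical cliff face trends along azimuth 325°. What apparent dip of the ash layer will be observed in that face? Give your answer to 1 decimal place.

Two edge vectors: Pit 1→Pit 2 = (116, -15, 48.5), Pit 1→Pit 3 = (942, 885, -656).
Normal n = (Pit 1→Pit 2) × (Pit 1→Pit 3) = (-33082.5, 121783, 116790).
So ∂z/∂x = −n_x/n_z = 0.28326 and ∂z/∂y = −n_y/n_z = −1.04275.
Unit vector along 325° is (sin 325°, cos 325°) = (-0.5736, 0.8192).
Slope in that direction = a·(-0.5736) + b·(0.8192) = −1.01665.
Apparent dip = arctan|1.01665| = 45.5° (true dip is 47.2°, so apparent ≤ true as expected).

45.5°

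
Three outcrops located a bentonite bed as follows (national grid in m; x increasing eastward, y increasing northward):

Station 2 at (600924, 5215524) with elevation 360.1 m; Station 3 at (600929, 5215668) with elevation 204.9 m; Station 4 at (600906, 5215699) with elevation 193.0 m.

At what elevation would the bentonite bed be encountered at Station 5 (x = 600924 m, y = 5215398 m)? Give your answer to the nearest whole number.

492 m

Two edge vectors: Station 2→Station 3 = (5, 144, -155.2), Station 2→Station 4 = (-18, 175, -167.1).
Normal n = (Station 2→Station 3) × (Station 2→Station 4) = (3097.6, 3629.1, 3467).
So ∂z/∂x = −n_x/n_z = −0.89345255 and ∂z/∂y = −n_y/n_z = −1.04675512.
Intercept c from Station 2: 360.1 + 536897.08 + 5459376.45 = 5996633.63.
At (600924, 5215398): z = −536897.1 − 5459244.6 + 5996633.63 = 492.0 m.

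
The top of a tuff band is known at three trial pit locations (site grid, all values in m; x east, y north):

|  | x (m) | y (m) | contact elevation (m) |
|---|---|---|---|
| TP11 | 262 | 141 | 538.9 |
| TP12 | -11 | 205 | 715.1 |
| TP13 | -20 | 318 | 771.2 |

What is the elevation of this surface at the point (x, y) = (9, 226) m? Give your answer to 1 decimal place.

713.8 m

Two edge vectors: TP11→TP12 = (-273, 64, 176.2), TP11→TP13 = (-282, 177, 232.3).
Normal n = (TP11→TP12) × (TP11→TP13) = (-16320.2, 13729.5, -30273).
So ∂z/∂x = −n_x/n_z = −0.53910 and ∂z/∂y = −n_y/n_z = 0.45352.
Intercept c from TP11: 538.9 + 141.24 − 63.95 = 616.20.
At (9, 226): z = −4.9 + 102.5 + 616.20 = 713.8 m.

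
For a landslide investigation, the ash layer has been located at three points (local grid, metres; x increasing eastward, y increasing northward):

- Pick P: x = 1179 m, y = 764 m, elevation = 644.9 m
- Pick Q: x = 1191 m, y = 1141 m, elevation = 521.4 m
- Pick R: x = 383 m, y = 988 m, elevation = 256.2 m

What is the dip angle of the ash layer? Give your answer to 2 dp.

Let the plane be z = a·x + b·y + c.
Pick Q−Pick P: 12a + 377b = −123.5;  Pick R−Pick P: −796a + 224b = −388.7.
Solving gives a = 0.39261, b = −0.34008.
Gradient magnitude |∇z| = √(a² + b²) = √(0.15415 + 0.11566) = 0.51943.
True dip = arctan(0.51943) = 27.45°, dipping toward NW (azimuth ≈ 311°).

27.45°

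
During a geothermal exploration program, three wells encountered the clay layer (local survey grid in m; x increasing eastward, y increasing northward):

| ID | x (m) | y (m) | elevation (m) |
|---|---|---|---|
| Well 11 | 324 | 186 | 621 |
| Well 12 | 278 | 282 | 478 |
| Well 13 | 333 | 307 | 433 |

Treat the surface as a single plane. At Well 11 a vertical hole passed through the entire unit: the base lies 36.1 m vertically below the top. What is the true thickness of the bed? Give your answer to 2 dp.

19.58 m

Two edge vectors: Well 11→Well 12 = (-46, 96, -143), Well 11→Well 13 = (9, 121, -188).
Normal n = (Well 11→Well 12) × (Well 11→Well 13) = (-745, -9935, -6430).
So ∂z/∂x = −n_x/n_z = −0.11586 and ∂z/∂y = −n_y/n_z = −1.54510.
|∇z| = √(a²+b²) = 1.54944, so dip δ = arctan(1.54944) = 57.16°.
True thickness = vertical thickness × cos δ = 36.1 × cos 57.16° = 19.58 m.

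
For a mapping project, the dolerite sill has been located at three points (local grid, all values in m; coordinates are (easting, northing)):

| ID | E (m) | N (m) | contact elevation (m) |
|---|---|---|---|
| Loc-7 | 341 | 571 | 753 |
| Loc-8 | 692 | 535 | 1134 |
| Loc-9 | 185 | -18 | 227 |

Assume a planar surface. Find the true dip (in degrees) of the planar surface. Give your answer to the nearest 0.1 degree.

52.2°

Two edge vectors: Loc-7→Loc-8 = (351, -36, 381), Loc-7→Loc-9 = (-156, -589, -526).
Normal n = (Loc-7→Loc-8) × (Loc-7→Loc-9) = (243345, 125190, -212355).
So ∂z/∂E = −n_x/n_z = 1.14593 and ∂z/∂N = −n_y/n_z = 0.58953.
Gradient magnitude |∇z| = √(a² + b²) = √(1.31317 + 0.34755) = 1.28869.
True dip = arctan(1.28869) = 52.2°, dipping toward WSW (azimuth ≈ 243°).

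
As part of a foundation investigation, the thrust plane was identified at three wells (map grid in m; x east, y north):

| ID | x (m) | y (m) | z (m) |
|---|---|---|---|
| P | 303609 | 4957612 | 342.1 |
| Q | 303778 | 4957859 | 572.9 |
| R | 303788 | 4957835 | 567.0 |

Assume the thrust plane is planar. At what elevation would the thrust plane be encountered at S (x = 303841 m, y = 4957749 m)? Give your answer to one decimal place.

Two edge vectors: P→Q = (169, 247, 230.8), P→R = (179, 223, 224.9).
Normal n = (P→Q) × (P→R) = (4081.9, 3305.1, -6526).
So ∂z/∂x = −n_x/n_z = 0.625482685 and ∂z/∂y = −n_y/n_z = 0.506451119.
Intercept c from P: 342.1 − 189902.17 − 2510788.14 = −2700348.22.
At (303841, 4957749): z = 190047.3 + 2510857.5 − 2700348.22 = 556.6 m.

556.6 m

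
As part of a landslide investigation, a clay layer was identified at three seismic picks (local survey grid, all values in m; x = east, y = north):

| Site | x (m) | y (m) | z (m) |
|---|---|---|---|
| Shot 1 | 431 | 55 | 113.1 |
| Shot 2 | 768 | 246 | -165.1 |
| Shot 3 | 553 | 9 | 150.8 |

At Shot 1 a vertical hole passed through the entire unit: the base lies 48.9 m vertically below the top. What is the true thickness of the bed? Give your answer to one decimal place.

31.1 m

Let the plane be z = a·x + b·y + c.
Shot 2−Shot 1: 337a + 191b = −278.2;  Shot 3−Shot 1: 122a − 46b = 37.7.
Solving gives a = −0.14422, b = −1.20207.
|∇z| = √(a²+b²) = 1.21070, so dip δ = arctan(1.21070) = 50.44°.
True thickness = vertical thickness × cos δ = 48.9 × cos 50.44° = 31.1 m.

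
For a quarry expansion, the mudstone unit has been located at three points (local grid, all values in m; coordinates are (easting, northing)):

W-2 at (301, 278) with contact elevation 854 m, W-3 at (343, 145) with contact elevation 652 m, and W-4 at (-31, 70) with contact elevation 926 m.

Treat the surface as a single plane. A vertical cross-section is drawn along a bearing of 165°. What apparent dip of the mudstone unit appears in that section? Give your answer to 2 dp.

54.88°

Let the plane be z = a·E + b·N + c.
W-3−W-2: 42a − 133b = −202;  W-4−W-2: −332a − 208b = 72.
Solving gives a = −0.97542, b = 1.21077.
Unit vector along 165° is (sin 165°, cos 165°) = (0.2588, -0.9659).
Slope in that direction = a·(0.2588) + b·(-0.9659) = −1.42197.
Apparent dip = arctan|1.42197| = 54.88° (true dip is 57.3°, so apparent ≤ true as expected).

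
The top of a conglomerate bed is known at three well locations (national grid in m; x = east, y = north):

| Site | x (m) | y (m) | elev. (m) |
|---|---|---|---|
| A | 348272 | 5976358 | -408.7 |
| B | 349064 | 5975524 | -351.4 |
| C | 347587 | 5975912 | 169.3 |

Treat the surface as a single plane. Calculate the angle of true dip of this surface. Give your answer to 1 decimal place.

Two edge vectors: A→B = (792, -834, 57.3), A→C = (-685, -446, 578).
Normal n = (A→B) × (A→C) = (-456496.2, -497026.5, -924522).
So ∂z/∂x = −n_x/n_z = −0.49376 and ∂z/∂y = −n_y/n_z = −0.53760.
Gradient magnitude |∇z| = √(a² + b²) = √(0.24380 + 0.28902) = 0.72995.
True dip = arctan(0.72995) = 36.1°, dipping toward NE (azimuth ≈ 043°).

36.1°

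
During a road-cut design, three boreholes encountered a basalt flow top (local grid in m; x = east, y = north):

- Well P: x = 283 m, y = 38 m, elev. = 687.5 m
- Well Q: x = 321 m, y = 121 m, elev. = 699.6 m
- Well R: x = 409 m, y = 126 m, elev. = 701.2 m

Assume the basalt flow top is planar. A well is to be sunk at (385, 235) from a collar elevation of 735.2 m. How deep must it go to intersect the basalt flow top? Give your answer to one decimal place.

18.9 m

Two edge vectors: Well P→Well Q = (38, 83, 12.1), Well P→Well R = (126, 88, 13.7).
Normal n = (Well P→Well Q) × (Well P→Well R) = (72.3, 1004, -7114).
So ∂z/∂x = −n_x/n_z = 0.01016 and ∂z/∂y = −n_y/n_z = 0.14113.
Intercept c from Well P: 687.5 − 2.88 − 5.36 = 679.26.
At (385, 235): z_contact = 3.91 + 33.17 + 679.26 = 716.34 m.
Depth below ground = 735.2 − 716.34 = 18.9 m.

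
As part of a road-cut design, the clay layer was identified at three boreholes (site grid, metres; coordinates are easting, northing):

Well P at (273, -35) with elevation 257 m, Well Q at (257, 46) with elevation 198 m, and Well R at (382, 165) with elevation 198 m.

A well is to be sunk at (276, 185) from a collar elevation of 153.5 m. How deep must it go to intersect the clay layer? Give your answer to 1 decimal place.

Let the plane be z = a·easting + b·northing + c.
Well Q−Well P: −16a + 81b = −59;  Well R−Well P: 109a + 200b = −59.
Solving gives a = 0.58367, b = −0.61310.
Then c = 257 − a·273 − b·-35 = 76.20.
At (276, 185): z_contact = 161.09 − 113.42 + 76.20 = 123.87 m.
Depth below ground = 153.5 − 123.87 = 29.6 m.

29.6 m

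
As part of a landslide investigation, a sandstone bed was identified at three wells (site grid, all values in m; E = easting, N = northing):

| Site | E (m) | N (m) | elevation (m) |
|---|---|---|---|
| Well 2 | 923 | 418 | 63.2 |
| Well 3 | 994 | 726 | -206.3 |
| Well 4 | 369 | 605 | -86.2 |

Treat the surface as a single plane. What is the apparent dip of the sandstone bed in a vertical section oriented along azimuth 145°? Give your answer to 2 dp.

Two edge vectors: Well 2→Well 3 = (71, 308, -269.5), Well 2→Well 4 = (-554, 187, -149.4).
Normal n = (Well 2→Well 3) × (Well 2→Well 4) = (4381.3, 159910.4, 183909).
So ∂z/∂E = −n_x/n_z = −0.02382 and ∂z/∂N = −n_y/n_z = −0.86951.
Unit vector along 145° is (sin 145°, cos 145°) = (0.5736, -0.8192).
Slope in that direction = a·(0.5736) + b·(-0.8192) = 0.69860.
Apparent dip = arctan|0.69860| = 34.94° (true dip is 41.0°, so apparent ≤ true as expected).

34.94°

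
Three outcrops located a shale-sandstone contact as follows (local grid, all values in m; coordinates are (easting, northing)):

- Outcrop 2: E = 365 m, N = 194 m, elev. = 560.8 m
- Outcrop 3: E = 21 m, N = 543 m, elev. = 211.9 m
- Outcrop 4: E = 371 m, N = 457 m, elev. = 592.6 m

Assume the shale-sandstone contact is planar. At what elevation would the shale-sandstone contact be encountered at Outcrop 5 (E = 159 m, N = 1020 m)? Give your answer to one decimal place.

Two edge vectors: Outcrop 2→Outcrop 3 = (-344, 349, -348.9), Outcrop 2→Outcrop 4 = (6, 263, 31.8).
Normal n = (Outcrop 2→Outcrop 3) × (Outcrop 2→Outcrop 4) = (102858.9, 8845.8, -92566).
So ∂z/∂E = −n_x/n_z = 1.111195 and ∂z/∂N = −n_y/n_z = 0.095562.
Intercept c from Outcrop 2: 560.8 − 405.59 − 18.54 = 136.67.
At (159, 1020): z = 176.7 + 97.5 + 136.67 = 410.8 m.

410.8 m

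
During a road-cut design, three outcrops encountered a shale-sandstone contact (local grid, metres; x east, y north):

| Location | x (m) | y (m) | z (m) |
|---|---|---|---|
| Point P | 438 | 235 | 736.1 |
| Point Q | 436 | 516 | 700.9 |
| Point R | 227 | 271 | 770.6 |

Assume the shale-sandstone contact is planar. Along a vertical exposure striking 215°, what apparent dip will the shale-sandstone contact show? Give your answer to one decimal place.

11.9°

Two edge vectors: Point P→Point Q = (-2, 281, -35.2), Point P→Point R = (-211, 36, 34.5).
Normal n = (Point P→Point Q) × (Point P→Point R) = (10961.7, 7496.2, 59219).
So ∂z/∂x = −n_x/n_z = −0.18510 and ∂z/∂y = −n_y/n_z = −0.12658.
Unit vector along 215° is (sin 215°, cos 215°) = (-0.5736, -0.8192).
Slope in that direction = a·(-0.5736) + b·(-0.8192) = 0.20986.
Apparent dip = arctan|0.20986| = 11.9° (true dip is 12.6°, so apparent ≤ true as expected).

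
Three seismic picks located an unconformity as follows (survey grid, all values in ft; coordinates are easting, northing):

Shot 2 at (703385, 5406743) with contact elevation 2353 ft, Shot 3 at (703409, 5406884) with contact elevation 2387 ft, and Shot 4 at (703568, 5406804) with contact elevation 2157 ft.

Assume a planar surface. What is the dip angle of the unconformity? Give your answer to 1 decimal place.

Two edge vectors: Shot 2→Shot 3 = (24, 141, 34), Shot 2→Shot 4 = (183, 61, -196).
Normal n = (Shot 2→Shot 3) × (Shot 2→Shot 4) = (-29710, 10926, -24339).
So ∂z/∂easting = −n_x/n_z = −1.22067 and ∂z/∂northing = −n_y/n_z = 0.44891.
Gradient magnitude |∇z| = √(a² + b²) = √(1.49005 + 0.20152) = 1.30060.
True dip = arctan(1.30060) = 52.4°, dipping toward ESE (azimuth ≈ 110°).

52.4°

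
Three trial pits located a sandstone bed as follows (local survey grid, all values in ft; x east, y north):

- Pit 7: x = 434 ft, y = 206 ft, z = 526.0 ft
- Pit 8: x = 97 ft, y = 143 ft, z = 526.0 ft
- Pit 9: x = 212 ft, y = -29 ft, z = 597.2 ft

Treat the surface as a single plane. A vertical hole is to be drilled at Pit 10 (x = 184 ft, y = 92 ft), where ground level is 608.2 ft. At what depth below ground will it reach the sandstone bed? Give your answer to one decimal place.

Let the plane be z = a·x + b·y + c.
Pit 8−Pit 7: −337a − 63b = 0;  Pit 9−Pit 7: −222a − 235b = 71.2.
Solving gives a = 0.06879, b = −0.36796.
Then c = 526 − a·434 − b·206 = 571.95.
At (184, 92): z_contact = 12.66 − 33.85 + 571.95 = 550.75 ft.
Depth below ground = 608.2 − 550.75 = 57.4 ft.

57.4 ft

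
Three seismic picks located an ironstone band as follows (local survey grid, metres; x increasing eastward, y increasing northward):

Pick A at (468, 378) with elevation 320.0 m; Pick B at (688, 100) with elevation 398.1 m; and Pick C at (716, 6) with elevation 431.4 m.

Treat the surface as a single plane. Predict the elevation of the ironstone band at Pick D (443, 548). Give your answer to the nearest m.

256 m

Two edge vectors: Pick A→Pick B = (220, -278, 78.1), Pick A→Pick C = (248, -372, 111.4).
Normal n = (Pick A→Pick B) × (Pick A→Pick C) = (-1916, -5139.2, -12896).
So ∂z/∂x = −n_x/n_z = −0.14857 and ∂z/∂y = −n_y/n_z = −0.39851.
Intercept c from Pick A: 320 + 69.53 + 150.64 = 540.17.
At (443, 548): z = −65.8 − 218.4 + 540.17 = 256.0 m.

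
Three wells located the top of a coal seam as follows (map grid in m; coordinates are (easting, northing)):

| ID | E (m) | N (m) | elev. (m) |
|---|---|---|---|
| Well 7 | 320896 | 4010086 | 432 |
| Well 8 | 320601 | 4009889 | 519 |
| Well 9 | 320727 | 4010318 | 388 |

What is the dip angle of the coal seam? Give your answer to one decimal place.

16.4°

Let the plane be z = a·E + b·N + c.
Well 8−Well 7: −295a − 197b = 87;  Well 9−Well 7: −169a + 232b = −44.
Solving gives a = −0.11320, b = −0.27211.
Gradient magnitude |∇z| = √(a² + b²) = √(0.01281 + 0.07405) = 0.29472.
True dip = arctan(0.29472) = 16.4°, dipping toward NNE (azimuth ≈ 023°).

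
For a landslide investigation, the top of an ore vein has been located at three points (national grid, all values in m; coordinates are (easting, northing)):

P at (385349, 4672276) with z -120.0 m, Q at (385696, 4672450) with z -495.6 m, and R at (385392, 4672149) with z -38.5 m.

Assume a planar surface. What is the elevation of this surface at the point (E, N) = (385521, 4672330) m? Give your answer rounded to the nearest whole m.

Let the plane be z = a·E + b·N + c.
Q−P: 347a + 174b = −375.6;  R−P: 43a − 127b = 81.5.
Solving gives a = −0.65023375, b = −0.86189017.
Then c = -120 − a·385349 − b·4672276 = 4277435.67.
At (385521, 4672330): z = −250678.8 − 4027035.3 + 4277435.67 = -278.4 m.

-278 m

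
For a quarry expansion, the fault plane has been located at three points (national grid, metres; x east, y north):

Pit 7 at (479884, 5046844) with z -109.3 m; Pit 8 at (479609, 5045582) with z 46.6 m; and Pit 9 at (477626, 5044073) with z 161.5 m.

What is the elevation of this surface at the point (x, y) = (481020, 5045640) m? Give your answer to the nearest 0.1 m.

99.9 m

Two edge vectors: Pit 7→Pit 8 = (-275, -1262, 155.9), Pit 7→Pit 9 = (-2258, -2771, 270.8).
Normal n = (Pit 7→Pit 8) × (Pit 7→Pit 9) = (90249.3, -277552.2, -2087571).
So ∂z/∂x = −n_x/n_z = 0.043231727 and ∂z/∂y = −n_y/n_z = −0.132954616.
Intercept c from Pit 7: -109.3 − 20746.21 + 671001.20 = 650145.69.
At (481020, 5045640): z = 20795.3 − 670841.1 + 650145.69 = 99.9 m.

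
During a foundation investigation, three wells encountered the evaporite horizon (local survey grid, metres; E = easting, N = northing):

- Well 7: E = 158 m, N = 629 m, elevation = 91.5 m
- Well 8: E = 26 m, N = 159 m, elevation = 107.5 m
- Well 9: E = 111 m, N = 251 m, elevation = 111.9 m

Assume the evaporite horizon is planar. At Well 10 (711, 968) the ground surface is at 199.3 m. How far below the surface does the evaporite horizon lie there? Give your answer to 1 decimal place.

61.1 m

Let the plane be z = a·E + b·N + c.
Well 8−Well 7: −132a − 470b = 16;  Well 9−Well 7: −47a − 378b = 20.4.
Solving gives a = 0.12731, b = −0.06980.
Then c = 91.5 − a·158 − b·629 = 115.29.
At (711, 968): z_contact = 90.52 − 67.56 + 115.29 = 138.24 m.
Depth below ground = 199.3 − 138.24 = 61.1 m.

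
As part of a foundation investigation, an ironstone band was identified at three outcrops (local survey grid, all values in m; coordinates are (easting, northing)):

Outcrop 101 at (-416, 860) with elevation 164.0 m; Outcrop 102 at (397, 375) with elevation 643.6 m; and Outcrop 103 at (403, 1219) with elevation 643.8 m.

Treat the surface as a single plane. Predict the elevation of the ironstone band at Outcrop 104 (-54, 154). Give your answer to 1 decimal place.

379.5 m

Two edge vectors: Outcrop 101→Outcrop 102 = (813, -485, 479.6), Outcrop 101→Outcrop 103 = (819, 359, 479.8).
Normal n = (Outcrop 101→Outcrop 102) × (Outcrop 101→Outcrop 103) = (-404879.4, 2715, 689082).
So ∂z/∂E = −n_x/n_z = 0.587563 and ∂z/∂N = −n_y/n_z = −0.003940.
Intercept c from Outcrop 101: 164 + 244.43 + 3.39 = 411.81.
At (-54, 154): z = −31.7 − 0.6 + 411.81 = 379.5 m.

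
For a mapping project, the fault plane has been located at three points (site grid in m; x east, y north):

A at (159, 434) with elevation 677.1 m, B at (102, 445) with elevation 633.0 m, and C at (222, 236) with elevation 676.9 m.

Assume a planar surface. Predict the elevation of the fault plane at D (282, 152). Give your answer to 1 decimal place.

704.2 m

Two edge vectors: A→B = (-57, 11, -44.1), A→C = (63, -198, -0.2).
Normal n = (A→B) × (A→C) = (-8734, -2789.7, 10593).
So ∂z/∂x = −n_x/n_z = 0.82451 and ∂z/∂y = −n_y/n_z = 0.26335.
Intercept c from A: 677.1 − 131.10 − 114.30 = 431.71.
At (282, 152): z = 232.5 + 40.0 + 431.71 = 704.2 m.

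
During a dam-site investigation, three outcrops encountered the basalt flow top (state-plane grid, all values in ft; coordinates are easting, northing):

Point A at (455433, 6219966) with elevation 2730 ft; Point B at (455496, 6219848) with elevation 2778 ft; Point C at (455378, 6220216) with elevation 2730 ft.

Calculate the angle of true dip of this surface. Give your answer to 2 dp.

Let the plane be z = a·easting + b·northing + c.
Point B−Point A: 63a − 118b = 48;  Point C−Point A: −55a + 250b = 0.
Solving gives a = 1.29590, b = 0.28510.
Gradient magnitude |∇z| = √(a² + b²) = √(1.67935 + 0.08128) = 1.32689.
True dip = arctan(1.32689) = 53.00°, dipping toward WSW (azimuth ≈ 258°).

53.00°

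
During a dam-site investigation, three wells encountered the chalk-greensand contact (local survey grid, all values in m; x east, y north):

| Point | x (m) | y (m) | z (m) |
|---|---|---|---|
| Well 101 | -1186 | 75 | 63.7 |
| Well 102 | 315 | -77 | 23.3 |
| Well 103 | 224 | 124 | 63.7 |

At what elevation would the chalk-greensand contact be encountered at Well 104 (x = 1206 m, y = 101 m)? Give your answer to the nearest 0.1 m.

52.4 m

Let the plane be z = a·x + b·y + c.
Well 102−Well 101: 1501a − 152b = −40.4;  Well 103−Well 101: 1410a + 49b = 0.
Solving gives a = −0.006877, b = 0.197882.
Then c = 63.7 − a·-1186 − b·75 = 40.70.
At (1206, 101): z = −8.3 + 20.0 + 40.70 = 52.4 m.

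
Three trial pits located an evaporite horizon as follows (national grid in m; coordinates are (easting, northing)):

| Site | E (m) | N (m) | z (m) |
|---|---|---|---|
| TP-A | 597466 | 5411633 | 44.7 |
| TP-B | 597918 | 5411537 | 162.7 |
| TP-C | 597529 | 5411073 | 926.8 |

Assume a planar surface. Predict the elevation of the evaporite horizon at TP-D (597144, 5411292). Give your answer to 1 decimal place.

609.0 m

Two edge vectors: TP-A→TP-B = (452, -96, 118), TP-A→TP-C = (63, -560, 882.1).
Normal n = (TP-A→TP-B) × (TP-A→TP-C) = (-18601.6, -391275.2, -247072).
So ∂z/∂E = −n_x/n_z = −0.075288175 and ∂z/∂N = −n_y/n_z = −1.583648491.
Intercept c from TP-A: 44.7 + 44982.12 + 8570124.43 = 8615151.26.
At (597144, 5411292): z = −44957.9 − 8569584.4 + 8615151.26 = 609.0 m.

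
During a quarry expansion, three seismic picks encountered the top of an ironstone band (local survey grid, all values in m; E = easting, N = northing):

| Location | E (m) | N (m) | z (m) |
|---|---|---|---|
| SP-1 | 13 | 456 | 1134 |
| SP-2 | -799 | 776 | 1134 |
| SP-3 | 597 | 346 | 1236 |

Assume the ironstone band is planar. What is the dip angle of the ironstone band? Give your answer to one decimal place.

42.4°

Two edge vectors: SP-1→SP-2 = (-812, 320, 0), SP-1→SP-3 = (584, -110, 102).
Normal n = (SP-1→SP-2) × (SP-1→SP-3) = (32640, 82824, -97560).
So ∂z/∂E = −n_x/n_z = 0.33456 and ∂z/∂N = −n_y/n_z = 0.84895.
Gradient magnitude |∇z| = √(a² + b²) = √(0.11193 + 0.72072) = 0.91250.
True dip = arctan(0.91250) = 42.4°, dipping toward SSW (azimuth ≈ 202°).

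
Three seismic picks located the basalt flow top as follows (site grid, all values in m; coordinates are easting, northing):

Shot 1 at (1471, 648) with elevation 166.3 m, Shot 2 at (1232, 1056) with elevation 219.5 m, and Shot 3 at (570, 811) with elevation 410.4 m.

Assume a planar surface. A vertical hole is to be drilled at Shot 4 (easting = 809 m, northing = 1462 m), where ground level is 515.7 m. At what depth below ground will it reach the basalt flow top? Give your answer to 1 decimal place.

192.0 m

Let the plane be z = a·easting + b·northing + c.
Shot 2−Shot 1: −239a + 408b = 53.2;  Shot 3−Shot 1: −901a + 163b = 244.1.
Solving gives a = −0.276650, b = −0.031665.
Then c = 166.3 − a·1471 − b·648 = 593.77.
At (809, 1462): z_contact = −223.81 − 46.29 + 593.77 = 323.67 m.
Depth below ground = 515.7 − 323.67 = 192.0 m.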